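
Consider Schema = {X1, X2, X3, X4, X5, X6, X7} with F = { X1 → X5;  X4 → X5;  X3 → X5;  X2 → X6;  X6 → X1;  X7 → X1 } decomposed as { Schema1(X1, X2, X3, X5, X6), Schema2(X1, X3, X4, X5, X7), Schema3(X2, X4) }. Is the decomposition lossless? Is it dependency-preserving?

lossy but dependency-preserving

Lossless test (chase): Rows 2 and 3 agree on X4; apply X4→X5 and equate their X5 entries. Rows 1 and 3 agree on X2; apply X2→X6 and equate their X6 entries. Rows 1 and 3 agree on X6; apply X6→X1 and equate their X1 entries. No row becomes fully distinguished — the join is lossy.
Dependency preservation: every FD's attributes lie within a single fragment, so each can be enforced locally — preserved.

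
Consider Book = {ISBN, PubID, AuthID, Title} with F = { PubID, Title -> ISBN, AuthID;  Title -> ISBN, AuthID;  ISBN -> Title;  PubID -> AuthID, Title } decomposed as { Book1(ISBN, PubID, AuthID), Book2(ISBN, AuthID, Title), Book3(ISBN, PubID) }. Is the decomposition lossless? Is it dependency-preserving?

lossless and dependency-preserving

Lossless test (chase): Rows 1 and 2 agree on ISBN; apply ISBN→Title and equate their Title entries. Rows 1 and 3 agree on ISBN; apply ISBN→Title and equate their Title entries. Rows 1 and 3 agree on PubID; apply PubID→AuthID, Title and equate their AuthID, Title entries. Row 1 is now all distinguished symbols — the join is lossless.
Dependency preservation: PubID, Title → ISBN, AuthID; PubID → AuthID, Title are not contained in any single fragment, but the restricted closure of each left-hand side across the fragments still reaches the right-hand side; the remaining FDs each lie inside some fragment. All dependencies are preserved.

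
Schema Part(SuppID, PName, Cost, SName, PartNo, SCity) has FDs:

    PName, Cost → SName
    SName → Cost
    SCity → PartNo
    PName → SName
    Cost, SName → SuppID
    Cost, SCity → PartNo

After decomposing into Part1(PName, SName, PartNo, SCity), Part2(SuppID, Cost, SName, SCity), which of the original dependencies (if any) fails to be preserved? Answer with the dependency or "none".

PName, Cost → SName: restricted closure across fragments reaches SName.
SName → Cost lies within Part2.
SCity → PartNo lies within Part1.
PName → SName lies within Part1.
Cost, SName → SuppID lies within Part2.
Cost, SCity → PartNo: restricted closure across fragments reaches PartNo.
Every dependency is enforceable on the fragments, so the decomposition is dependency-preserving.

none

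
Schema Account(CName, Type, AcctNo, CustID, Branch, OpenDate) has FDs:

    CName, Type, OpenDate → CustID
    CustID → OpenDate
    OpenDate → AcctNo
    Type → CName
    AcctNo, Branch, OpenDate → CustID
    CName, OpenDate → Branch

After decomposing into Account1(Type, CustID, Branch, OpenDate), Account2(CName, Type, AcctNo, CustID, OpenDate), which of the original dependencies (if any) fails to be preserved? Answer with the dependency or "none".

Check CName, OpenDate → Branch: no single fragment contains all of {CName, Branch, OpenDate}, and the restricted closure of {CName, OpenDate} across the fragments never reaches {Branch}.
CName, Type, OpenDate → CustID is preserved.
CustID → OpenDate is preserved.
OpenDate → AcctNo is preserved.
Type → CName is preserved.
AcctNo, Branch, OpenDate → CustID is preserved.

CName, OpenDate → Branch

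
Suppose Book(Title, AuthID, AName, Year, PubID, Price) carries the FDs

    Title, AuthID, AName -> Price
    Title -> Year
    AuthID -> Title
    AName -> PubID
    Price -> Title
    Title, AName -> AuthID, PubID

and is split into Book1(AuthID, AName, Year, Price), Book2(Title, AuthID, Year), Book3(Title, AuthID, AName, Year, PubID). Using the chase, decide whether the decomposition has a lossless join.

Yes

Chase test. Columns are Title, AuthID, AName, Year, PubID, Price; row i has aⱼ where attribute j ∈ Booki, else bᵢⱼ.
Initial tableau (one row per fragment):
  row 1: b11 a2 a3 a4 b15 a6
  row 2: a1 a2 b23 a4 b25 b26
  row 3: a1 a2 a3 a4 a5 b36
Rows 1 and 2 agree on AuthID; apply AuthID→Title and equate their Title entries.
Rows 1 and 3 agree on AName; apply AName→PubID and equate their PubID entries.
Rows 1 and 3 agree on Title, AuthID, AName; apply Title, AuthID, AName→Price and equate their Price entries.
Row 1 is now all distinguished symbols — the join is lossless.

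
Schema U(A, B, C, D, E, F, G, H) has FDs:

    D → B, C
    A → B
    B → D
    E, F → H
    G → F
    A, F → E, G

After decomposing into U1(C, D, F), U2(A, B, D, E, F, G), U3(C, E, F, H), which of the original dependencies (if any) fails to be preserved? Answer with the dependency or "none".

none

D → B, C: restricted closure across fragments reaches B, C.
A → B lies within U2.
B → D lies within U2.
E, F → H lies within U3.
G → F lies within U2.
A, F → E, G lies within U2.
Every dependency is enforceable on the fragments, so the decomposition is dependency-preserving.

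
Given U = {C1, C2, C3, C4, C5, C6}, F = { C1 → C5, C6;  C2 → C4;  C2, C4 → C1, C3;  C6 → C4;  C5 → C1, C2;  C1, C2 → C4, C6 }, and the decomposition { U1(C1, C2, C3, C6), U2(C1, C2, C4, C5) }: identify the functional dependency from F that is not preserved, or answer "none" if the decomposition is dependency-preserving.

C6 → C4

Check C6 → C4: no single fragment contains all of {C4, C6}, and the restricted closure of {C6} across the fragments never reaches {C4}.
C1 → C5, C6 is preserved.
C2 → C4 is preserved.
C2, C4 → C1, C3 is preserved.
C5 → C1, C2 is preserved.
C1, C2 → C4, C6 is preserved.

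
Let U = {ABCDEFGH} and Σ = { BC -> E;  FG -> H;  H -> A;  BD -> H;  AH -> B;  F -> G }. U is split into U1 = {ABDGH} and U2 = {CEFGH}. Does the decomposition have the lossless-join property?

No

Common attributes: U1 ∩ U2 = {GH}.
Closure of {GH}: H → A applies, adding A; AH → B applies, adding B. So (GH)⁺ = {ABGH}.
The closure contains neither all of U1 = {ABDGH} nor all of U2 = {CEFGH}, so the common attributes are not a superkey of either fragment. The join is lossy.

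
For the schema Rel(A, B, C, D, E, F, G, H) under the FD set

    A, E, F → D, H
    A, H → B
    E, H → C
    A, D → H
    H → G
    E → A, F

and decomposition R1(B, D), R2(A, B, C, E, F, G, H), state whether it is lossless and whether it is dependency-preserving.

Lossless test: (B)⁺ = {B}, which is a superkey of neither fragment — lossy.
Dependency preservation: the restricted closure of {A, E, F} across the fragments never reaches {D, H}, so A, E, F → D, H cannot be enforced without a join — not preserved.

lossy and not dependency-preserving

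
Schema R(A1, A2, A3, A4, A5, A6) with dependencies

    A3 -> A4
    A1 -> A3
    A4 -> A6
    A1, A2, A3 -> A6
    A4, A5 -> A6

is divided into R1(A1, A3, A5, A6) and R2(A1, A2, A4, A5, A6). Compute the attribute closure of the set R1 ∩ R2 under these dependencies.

A1, A3, A4, A5, A6

R1 ∩ R2 = {A1, A5, A6}.
A1 → A3 applies, adding A3
A3 → A4 applies, adding A4
Closure: {A1, A3, A4, A5, A6}.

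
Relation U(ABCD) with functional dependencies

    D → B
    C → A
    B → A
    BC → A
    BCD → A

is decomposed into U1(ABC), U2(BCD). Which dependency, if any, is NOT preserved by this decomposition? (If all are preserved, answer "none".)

D → B lies within U2.
C → A lies within U1.
B → A lies within U1.
BC → A lies within U1.
BCD → A: restricted closure across fragments reaches A.
Every dependency is enforceable on the fragments, so the decomposition is dependency-preserving.

none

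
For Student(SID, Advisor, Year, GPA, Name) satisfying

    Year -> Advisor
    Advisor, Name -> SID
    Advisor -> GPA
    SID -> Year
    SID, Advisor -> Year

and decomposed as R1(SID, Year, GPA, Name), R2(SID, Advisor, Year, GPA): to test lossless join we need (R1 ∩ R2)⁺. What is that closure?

SID, Advisor, Year, GPA

R1 ∩ R2 = {SID, Year, GPA}.
Year → Advisor applies, adding Advisor
Closure: {SID, Advisor, Year, GPA}.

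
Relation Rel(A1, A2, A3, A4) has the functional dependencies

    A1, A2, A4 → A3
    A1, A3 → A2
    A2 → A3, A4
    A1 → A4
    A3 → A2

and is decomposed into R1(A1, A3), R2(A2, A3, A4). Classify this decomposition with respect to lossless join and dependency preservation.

lossless but not dependency-preserving

Lossless test: (A3)⁺ = {A2, A3, A4}, which contains all of one fragment — lossless.
Dependency preservation: the restricted closure of {A1} across the fragments never reaches {A4}, so A1 → A4 cannot be enforced without a join — not preserved.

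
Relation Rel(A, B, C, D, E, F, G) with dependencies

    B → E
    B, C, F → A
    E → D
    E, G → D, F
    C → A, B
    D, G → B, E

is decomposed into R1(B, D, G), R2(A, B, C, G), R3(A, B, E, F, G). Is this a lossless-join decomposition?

Yes

Chase test. Columns are A, B, C, D, E, F, G; row i has aⱼ where attribute j ∈ Ri, else bᵢⱼ.
Initial tableau (one row per fragment):
  row 1: b11 a2 b13 a4 b15 b16 a7
  row 2: a1 a2 a3 b24 b25 b26 a7
  row 3: a1 a2 b33 b34 a5 a6 a7
Rows 1 and 2 agree on B; apply B→E and equate their E entries.
Rows 1 and 3 agree on B; apply B→E and equate their E entries.
Rows 1 and 2 agree on E; apply E→D and equate their D entries.
Rows 1 and 3 agree on E; apply E→D and equate their D entries.
Rows 1 and 2 agree on E, G; apply E, G→D, F and equate their D, F entries.
Rows 1 and 3 agree on E, G; apply E, G→D, F and equate their D, F entries.
Row 2 is now all distinguished symbols — the join is lossless.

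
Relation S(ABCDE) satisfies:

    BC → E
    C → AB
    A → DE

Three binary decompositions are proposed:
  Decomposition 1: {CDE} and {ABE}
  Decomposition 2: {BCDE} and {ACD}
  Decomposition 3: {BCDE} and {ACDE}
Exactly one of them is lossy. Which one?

Decomposition 1

Decomposition 1: common = {E}, closure = {E} → lossy.
Decomposition 2: common = {CD}, closure = {ABCDE} → lossless.
Decomposition 3: common = {CDE}, closure = {ABCDE} → lossless.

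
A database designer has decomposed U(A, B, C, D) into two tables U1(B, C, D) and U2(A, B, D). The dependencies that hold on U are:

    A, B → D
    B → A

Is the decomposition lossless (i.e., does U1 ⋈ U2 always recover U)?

Yes

Common attributes: U1 ∩ U2 = {B, D}.
Closure of {B, D}: B → A applies, adding A. So (B, D)⁺ = {A, B, D}.
This closure contains every attribute of U2, so U1 ∩ U2 → U2. The join is lossless.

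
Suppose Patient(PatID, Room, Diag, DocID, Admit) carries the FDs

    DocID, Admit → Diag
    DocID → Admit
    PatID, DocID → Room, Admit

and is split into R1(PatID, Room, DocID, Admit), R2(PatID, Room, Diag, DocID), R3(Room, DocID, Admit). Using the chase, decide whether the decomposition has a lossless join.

Chase test. Columns are PatID, Room, Diag, DocID, Admit; row i has aⱼ where attribute j ∈ Ri, else bᵢⱼ.
Initial tableau (one row per fragment):
  row 1: a1 a2 b13 a4 a5
  row 2: a1 a2 a3 a4 b25
  row 3: b31 a2 b33 a4 a5
Rows 1 and 3 agree on DocID, Admit; apply DocID, Admit→Diag and equate their Diag entries.
Rows 1 and 2 agree on DocID; apply DocID→Admit and equate their Admit entries.
Rows 1 and 2 agree on DocID, Admit; apply DocID, Admit→Diag and equate their Diag entries.
Row 1 is now all distinguished symbols — the join is lossless.

Yes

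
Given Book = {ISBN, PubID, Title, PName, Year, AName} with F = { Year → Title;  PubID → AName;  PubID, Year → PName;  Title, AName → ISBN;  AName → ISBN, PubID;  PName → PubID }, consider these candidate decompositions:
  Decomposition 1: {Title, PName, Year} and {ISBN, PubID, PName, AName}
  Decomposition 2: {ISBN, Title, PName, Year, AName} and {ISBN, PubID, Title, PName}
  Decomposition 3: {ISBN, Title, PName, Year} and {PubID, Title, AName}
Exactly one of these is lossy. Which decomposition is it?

Decomposition 3

Decomposition 1: common = {PName}, closure = {ISBN, PubID, PName, AName} → lossless.
Decomposition 2: common = {ISBN, Title, PName}, closure = {ISBN, PubID, Title, PName, AName} → lossless.
Decomposition 3: common = {Title}, closure = {Title} → lossy.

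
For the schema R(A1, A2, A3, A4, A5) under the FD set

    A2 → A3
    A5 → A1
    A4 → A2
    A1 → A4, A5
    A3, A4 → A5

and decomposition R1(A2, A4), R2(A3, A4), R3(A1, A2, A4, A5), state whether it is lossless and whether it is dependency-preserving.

lossless but not dependency-preserving

Lossless test (chase): Rows 1 and 3 agree on A2; apply A2→A3 and equate their A3 entries. Rows 1 and 2 agree on A4; apply A4→A2 and equate their A2 entries. Rows 1 and 3 agree on A3, A4; apply A3, A4→A5 and equate their A5 entries. Rows 1 and 2 agree on A2; apply A2→A3 and equate their A3 entries. Rows 1 and 3 agree on A5; apply A5→A1 and equate their A1 entries. Rows 1 and 2 agree on A3, A4; apply A3, A4→A5 and equate their A5 entries. Rows 1 and 2 agree on A5; apply A5→A1 and equate their A1 entries. Row 1 is now all distinguished symbols — the join is lossless.
Dependency preservation: the restricted closure of {A2} across the fragments never reaches {A3}, so A2 → A3 cannot be enforced without a join — not preserved.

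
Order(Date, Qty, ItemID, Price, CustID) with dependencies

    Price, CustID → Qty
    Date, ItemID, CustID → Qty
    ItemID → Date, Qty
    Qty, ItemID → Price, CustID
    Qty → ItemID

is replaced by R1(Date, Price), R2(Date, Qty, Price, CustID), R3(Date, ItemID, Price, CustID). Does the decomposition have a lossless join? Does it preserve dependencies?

lossless and dependency-preserving

Lossless test (chase): Rows 2 and 3 agree on Price, CustID; apply Price, CustID→Qty and equate their Qty entries. Rows 2 and 3 agree on Qty; apply Qty→ItemID and equate their ItemID entries. Row 2 is now all distinguished symbols — the join is lossless.
Dependency preservation: Date, ItemID, CustID → Qty; ItemID → Date, Qty; Qty, ItemID → Price, CustID; Qty → ItemID are not contained in any single fragment, but the restricted closure of each left-hand side across the fragments still reaches the right-hand side; the remaining FDs each lie inside some fragment. All dependencies are preserved.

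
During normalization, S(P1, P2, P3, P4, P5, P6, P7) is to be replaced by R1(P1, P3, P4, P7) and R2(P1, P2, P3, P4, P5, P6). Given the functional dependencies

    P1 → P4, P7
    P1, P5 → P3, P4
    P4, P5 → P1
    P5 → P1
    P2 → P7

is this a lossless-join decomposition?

Common attributes: R1 ∩ R2 = {P1, P3, P4}.
Closure of {P1, P3, P4}: P1 → P4, P7 applies, adding P7. So (P1, P3, P4)⁺ = {P1, P3, P4, P7}.
This closure contains every attribute of R1, so R1 ∩ R2 → R1. The join is lossless.

Yes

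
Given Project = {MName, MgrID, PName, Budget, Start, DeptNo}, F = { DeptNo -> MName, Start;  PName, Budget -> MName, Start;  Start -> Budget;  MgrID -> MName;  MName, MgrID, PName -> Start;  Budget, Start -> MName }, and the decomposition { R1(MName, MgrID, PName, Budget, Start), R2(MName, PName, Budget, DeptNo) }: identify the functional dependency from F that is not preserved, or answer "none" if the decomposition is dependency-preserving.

Check DeptNo → MName, Start: no single fragment contains all of {MName, Start, DeptNo}, and the restricted closure of {DeptNo} across the fragments never reaches {MName, Start}.
PName, Budget → MName, Start is preserved.
Start → Budget is preserved.
MgrID → MName is preserved.
MName, MgrID, PName → Start is preserved.
Budget, Start → MName is preserved.

DeptNo -> MName, Start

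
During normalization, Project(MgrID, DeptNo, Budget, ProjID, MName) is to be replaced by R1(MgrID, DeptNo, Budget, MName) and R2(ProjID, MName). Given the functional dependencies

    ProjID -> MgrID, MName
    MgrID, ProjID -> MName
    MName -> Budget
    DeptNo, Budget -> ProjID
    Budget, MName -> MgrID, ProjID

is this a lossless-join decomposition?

Common attributes: R1 ∩ R2 = {MName}.
Closure of {MName}: MName → Budget applies, adding Budget; Budget, MName → MgrID, ProjID applies, adding MgrID, ProjID. So (MName)⁺ = {MgrID, Budget, ProjID, MName}.
This closure contains every attribute of R2, so R1 ∩ R2 → R2. The join is lossless.

Yes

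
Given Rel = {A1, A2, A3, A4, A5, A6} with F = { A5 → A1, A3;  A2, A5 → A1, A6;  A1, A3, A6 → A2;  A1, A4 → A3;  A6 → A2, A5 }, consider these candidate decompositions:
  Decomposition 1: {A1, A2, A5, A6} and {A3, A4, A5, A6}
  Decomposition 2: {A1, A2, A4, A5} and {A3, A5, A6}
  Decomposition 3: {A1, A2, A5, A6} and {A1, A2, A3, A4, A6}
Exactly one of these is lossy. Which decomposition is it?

Decomposition 2

Decomposition 1: common = {A5, A6}, closure = {A1, A2, A3, A5, A6} → lossless.
Decomposition 2: common = {A5}, closure = {A1, A3, A5} → lossy.
Decomposition 3: common = {A1, A2, A6}, closure = {A1, A2, A3, A5, A6} → lossless.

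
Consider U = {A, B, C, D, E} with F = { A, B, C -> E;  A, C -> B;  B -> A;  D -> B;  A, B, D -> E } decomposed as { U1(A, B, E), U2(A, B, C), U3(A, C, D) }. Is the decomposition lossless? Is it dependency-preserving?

lossy and not dependency-preserving

Lossless test (chase): Rows 2 and 3 agree on A, C; apply A, C→B and equate their B entries. Rows 2 and 3 agree on A, B, C; apply A, B, C→E and equate their E entries. No row becomes fully distinguished — the join is lossy.
Dependency preservation: the restricted closure of {A, B, C} across the fragments never reaches {E}, so A, B, C → E cannot be enforced without a join — not preserved.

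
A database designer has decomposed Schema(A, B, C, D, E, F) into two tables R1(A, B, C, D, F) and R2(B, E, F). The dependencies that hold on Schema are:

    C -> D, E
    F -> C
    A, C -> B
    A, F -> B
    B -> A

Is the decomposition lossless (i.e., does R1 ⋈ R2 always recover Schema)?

Common attributes: R1 ∩ R2 = {B, F}.
Closure of {B, F}: F → C applies, adding C; B → A applies, adding A; C → D, E applies, adding D, E. So (B, F)⁺ = {A, B, C, D, E, F}.
This closure contains every attribute of R1, so R1 ∩ R2 → R1. The join is lossless.

Yes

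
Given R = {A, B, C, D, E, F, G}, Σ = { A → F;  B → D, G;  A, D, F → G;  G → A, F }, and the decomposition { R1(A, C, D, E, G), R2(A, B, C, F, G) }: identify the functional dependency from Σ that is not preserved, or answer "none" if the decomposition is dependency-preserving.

B → D, G

Check B → D, G: no single fragment contains all of {B, D, G}, and the restricted closure of {B} across the fragments never reaches {D, G}.
A → F is preserved.
A, D, F → G is preserved.
G → A, F is preserved.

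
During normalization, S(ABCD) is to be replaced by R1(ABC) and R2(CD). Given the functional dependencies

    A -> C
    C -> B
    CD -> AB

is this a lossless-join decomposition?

Common attributes: R1 ∩ R2 = {C}.
Closure of {C}: C → B applies, adding B. So (C)⁺ = {BC}.
The closure contains neither all of R1 = {ABC} nor all of R2 = {CD}, so the common attributes are not a superkey of either fragment. The join is lossy.

No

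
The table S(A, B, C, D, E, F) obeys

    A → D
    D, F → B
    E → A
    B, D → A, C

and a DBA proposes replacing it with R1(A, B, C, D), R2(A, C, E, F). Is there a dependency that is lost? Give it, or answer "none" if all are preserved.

Check D, F → B: no single fragment contains all of {B, D, F}, and the restricted closure of {D, F} across the fragments never reaches {B}.
A → D is preserved.
E → A is preserved.
B, D → A, C is preserved.

D, F → B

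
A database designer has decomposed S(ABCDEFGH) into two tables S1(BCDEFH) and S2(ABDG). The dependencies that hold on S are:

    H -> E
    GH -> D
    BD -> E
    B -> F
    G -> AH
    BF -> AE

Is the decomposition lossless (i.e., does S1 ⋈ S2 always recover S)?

No

Common attributes: S1 ∩ S2 = {BD}.
Closure of {BD}: BD → E applies, adding E; B → F applies, adding F; BF → AE applies, adding A. So (BD)⁺ = {ABDEF}.
The closure contains neither all of S1 = {BCDEFH} nor all of S2 = {ABDG}, so the common attributes are not a superkey of either fragment. The join is lossy.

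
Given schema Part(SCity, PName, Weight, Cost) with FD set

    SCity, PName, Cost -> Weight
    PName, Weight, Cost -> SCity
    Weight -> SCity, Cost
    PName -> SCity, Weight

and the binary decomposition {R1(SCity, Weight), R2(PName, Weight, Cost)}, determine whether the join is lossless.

Yes

Common attributes: R1 ∩ R2 = {Weight}.
Closure of {Weight}: Weight → SCity, Cost applies, adding SCity, Cost. So (Weight)⁺ = {SCity, Weight, Cost}.
This closure contains every attribute of R1, so R1 ∩ R2 → R1. The join is lossless.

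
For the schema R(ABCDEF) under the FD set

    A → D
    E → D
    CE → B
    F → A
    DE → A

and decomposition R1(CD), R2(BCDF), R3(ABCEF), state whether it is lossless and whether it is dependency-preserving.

lossless but not dependency-preserving

Lossless test (chase): Rows 2 and 3 agree on F; apply F→A and equate their A entries. Rows 2 and 3 agree on A; apply A→D and equate their D entries. Row 3 is now all distinguished symbols — the join is lossless.
Dependency preservation: the restricted closure of {A} across the fragments never reaches {D}, so A → D cannot be enforced without a join — not preserved.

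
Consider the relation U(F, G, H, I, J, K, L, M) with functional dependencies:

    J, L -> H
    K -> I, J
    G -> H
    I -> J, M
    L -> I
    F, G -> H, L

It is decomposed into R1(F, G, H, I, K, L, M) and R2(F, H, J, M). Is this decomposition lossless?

No

Common attributes: R1 ∩ R2 = {F, H, M}.
No dependency enlarges {F, H, M}, so (F, H, M)⁺ = {F, H, M}.
The closure contains neither all of R1 = {F, G, H, I, K, L, M} nor all of R2 = {F, H, J, M}, so the common attributes are not a superkey of either fragment. The join is lossy.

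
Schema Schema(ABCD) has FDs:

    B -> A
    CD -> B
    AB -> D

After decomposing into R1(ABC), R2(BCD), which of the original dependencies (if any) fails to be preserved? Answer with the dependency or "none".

B → A lies within R1.
CD → B lies within R2.
AB → D: restricted closure across fragments reaches D.
Every dependency is enforceable on the fragments, so the decomposition is dependency-preserving.

none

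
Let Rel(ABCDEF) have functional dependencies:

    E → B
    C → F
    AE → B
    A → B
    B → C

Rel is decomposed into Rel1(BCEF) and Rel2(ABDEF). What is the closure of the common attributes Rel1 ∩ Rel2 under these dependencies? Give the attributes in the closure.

BCEF

Rel1 ∩ Rel2 = {BEF}.
B → C applies, adding C
Closure: {BCEF}.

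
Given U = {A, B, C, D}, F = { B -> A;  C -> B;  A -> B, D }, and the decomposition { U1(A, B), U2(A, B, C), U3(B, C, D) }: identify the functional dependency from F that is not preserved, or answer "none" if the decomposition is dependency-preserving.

B → A lies within U1.
C → B lies within U2.
A → B, D: restricted closure across fragments reaches B, D.
Every dependency is enforceable on the fragments, so the decomposition is dependency-preserving.

none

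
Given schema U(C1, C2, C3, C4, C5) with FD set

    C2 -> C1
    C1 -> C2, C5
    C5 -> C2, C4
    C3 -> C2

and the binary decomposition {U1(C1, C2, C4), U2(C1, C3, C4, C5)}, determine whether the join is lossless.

Yes

Common attributes: U1 ∩ U2 = {C1, C4}.
Closure of {C1, C4}: C1 → C2, C5 applies, adding C2, C5. So (C1, C4)⁺ = {C1, C2, C4, C5}.
This closure contains every attribute of U1, so U1 ∩ U2 → U1. The join is lossless.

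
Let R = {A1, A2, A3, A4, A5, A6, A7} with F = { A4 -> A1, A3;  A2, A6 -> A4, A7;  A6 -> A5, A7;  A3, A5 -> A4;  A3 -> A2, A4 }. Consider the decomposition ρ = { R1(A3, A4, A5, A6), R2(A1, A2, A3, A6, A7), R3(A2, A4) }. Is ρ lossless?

Chase test. Columns are A1, A2, A3, A4, A5, A6, A7; row i has aⱼ where attribute j ∈ Ri, else bᵢⱼ.
Initial tableau (one row per fragment):
  row 1: b11 b12 a3 a4 a5 a6 b17
  row 2: a1 a2 a3 b24 b25 a6 a7
  row 3: b31 a2 b33 a4 b35 b36 b37
Rows 1 and 3 agree on A4; apply A4→A1, A3 and equate their A1, A3 entries.
Rows 1 and 2 agree on A6; apply A6→A5, A7 and equate their A5, A7 entries.
Rows 1 and 2 agree on A3, A5; apply A3, A5→A4 and equate their A4 entries.
Rows 1 and 2 agree on A3; apply A3→A2, A4 and equate their A2, A4 entries.
Rows 1 and 2 agree on A4; apply A4→A1, A3 and equate their A1, A3 entries.
Row 1 is now all distinguished symbols — the join is lossless.

Yes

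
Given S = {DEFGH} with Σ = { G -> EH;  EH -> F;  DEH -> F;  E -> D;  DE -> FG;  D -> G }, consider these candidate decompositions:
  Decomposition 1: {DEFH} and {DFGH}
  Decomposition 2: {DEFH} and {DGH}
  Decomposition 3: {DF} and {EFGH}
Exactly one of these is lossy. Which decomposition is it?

Decomposition 1: common = {DFH}, closure = {DEFGH} → lossless.
Decomposition 2: common = {DH}, closure = {DEFGH} → lossless.
Decomposition 3: common = {F}, closure = {F} → lossy.

Decomposition 3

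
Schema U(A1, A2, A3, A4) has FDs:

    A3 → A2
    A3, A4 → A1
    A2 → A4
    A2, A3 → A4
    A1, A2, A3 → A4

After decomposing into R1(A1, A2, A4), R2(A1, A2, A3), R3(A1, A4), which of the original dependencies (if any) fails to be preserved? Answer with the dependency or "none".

A3 → A2 lies within R2.
A3, A4 → A1: restricted closure across fragments reaches A1.
A2 → A4 lies within R1.
A2, A3 → A4: restricted closure across fragments reaches A4.
A1, A2, A3 → A4: restricted closure across fragments reaches A4.
Every dependency is enforceable on the fragments, so the decomposition is dependency-preserving.

none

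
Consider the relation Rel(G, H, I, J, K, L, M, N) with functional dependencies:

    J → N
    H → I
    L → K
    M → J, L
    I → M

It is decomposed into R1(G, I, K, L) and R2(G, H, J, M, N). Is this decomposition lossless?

No

Common attributes: R1 ∩ R2 = {G}.
No dependency enlarges {G}, so (G)⁺ = {G}.
The closure contains neither all of R1 = {G, I, K, L} nor all of R2 = {G, H, J, M, N}, so the common attributes are not a superkey of either fragment. The join is lossy.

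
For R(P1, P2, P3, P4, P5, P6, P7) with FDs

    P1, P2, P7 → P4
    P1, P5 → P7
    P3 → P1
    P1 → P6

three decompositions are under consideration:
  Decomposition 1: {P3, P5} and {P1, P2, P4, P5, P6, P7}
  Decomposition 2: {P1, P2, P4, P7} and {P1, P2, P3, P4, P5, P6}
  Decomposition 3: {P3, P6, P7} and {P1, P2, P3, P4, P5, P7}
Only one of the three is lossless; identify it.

Decomposition 1: common = {P5}, closure = {P5} → lossy.
Decomposition 2: common = {P1, P2, P4}, closure = {P1, P2, P4, P6} → lossy.
Decomposition 3: common = {P3, P7}, closure = {P1, P3, P6, P7} → lossless.

Decomposition 3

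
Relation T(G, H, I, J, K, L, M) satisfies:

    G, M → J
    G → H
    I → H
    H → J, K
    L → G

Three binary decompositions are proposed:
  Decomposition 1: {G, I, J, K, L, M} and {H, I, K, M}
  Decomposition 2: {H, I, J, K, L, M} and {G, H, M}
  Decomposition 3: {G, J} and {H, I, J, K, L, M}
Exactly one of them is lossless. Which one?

Decomposition 1

Decomposition 1: common = {I, K, M}, closure = {H, I, J, K, M} → lossless.
Decomposition 2: common = {H, M}, closure = {H, J, K, M} → lossy.
Decomposition 3: common = {J}, closure = {J} → lossy.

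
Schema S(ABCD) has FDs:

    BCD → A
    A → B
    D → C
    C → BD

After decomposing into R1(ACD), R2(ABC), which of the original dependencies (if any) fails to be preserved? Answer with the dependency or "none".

none

BCD → A: restricted closure across fragments reaches A.
A → B lies within R2.
D → C lies within R1.
C → BD: restricted closure across fragments reaches BD.
Every dependency is enforceable on the fragments, so the decomposition is dependency-preserving.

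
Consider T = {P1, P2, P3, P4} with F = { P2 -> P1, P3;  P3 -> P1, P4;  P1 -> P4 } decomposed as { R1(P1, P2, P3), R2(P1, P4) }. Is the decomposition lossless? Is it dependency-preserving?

Lossless test: (P1)⁺ = {P1, P4}, which contains all of one fragment — lossless.
Dependency preservation: P3 → P1, P4 is not contained in any single fragment, but the restricted closure of its left-hand side across the fragments still reaches the right-hand side; the remaining FDs each lie inside some fragment. All dependencies are preserved.

lossless and dependency-preserving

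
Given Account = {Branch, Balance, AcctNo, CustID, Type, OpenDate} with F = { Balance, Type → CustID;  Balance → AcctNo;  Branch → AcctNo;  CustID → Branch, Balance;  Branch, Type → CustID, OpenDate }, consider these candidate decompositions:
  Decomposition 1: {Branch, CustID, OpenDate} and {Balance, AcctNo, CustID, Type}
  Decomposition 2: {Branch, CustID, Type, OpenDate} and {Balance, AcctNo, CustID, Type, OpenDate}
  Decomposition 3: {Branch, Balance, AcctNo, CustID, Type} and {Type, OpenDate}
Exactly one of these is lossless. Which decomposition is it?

Decomposition 1: common = {CustID}, closure = {Branch, Balance, AcctNo, CustID} → lossy.
Decomposition 2: common = {CustID, Type, OpenDate}, closure = {Branch, Balance, AcctNo, CustID, Type, OpenDate} → lossless.
Decomposition 3: common = {Type}, closure = {Type} → lossy.

Decomposition 2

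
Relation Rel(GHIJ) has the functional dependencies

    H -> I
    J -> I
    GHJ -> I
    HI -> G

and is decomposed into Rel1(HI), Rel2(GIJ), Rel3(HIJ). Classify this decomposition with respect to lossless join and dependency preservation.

lossy and not dependency-preserving

Lossless test (chase): Rows 1 and 3 agree on HI; apply HI→G and equate their G entries. No row becomes fully distinguished — the join is lossy.
Dependency preservation: the restricted closure of {HI} across the fragments never reaches {G}, so HI → G cannot be enforced without a join — not preserved.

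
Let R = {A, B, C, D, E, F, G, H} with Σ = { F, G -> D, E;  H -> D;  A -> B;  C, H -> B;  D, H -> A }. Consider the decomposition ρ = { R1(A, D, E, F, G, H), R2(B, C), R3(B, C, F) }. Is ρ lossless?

No

Chase test. Columns are A, B, C, D, E, F, G, H; row i has aⱼ where attribute j ∈ Ri, else bᵢⱼ.
Initial tableau (one row per fragment):
  row 1: a1 b12 b13 a4 a5 a6 a7 a8
  row 2: b21 a2 a3 b24 b25 b26 b27 b28
  row 3: b31 a2 a3 b34 b35 a6 b37 b38
No row becomes fully distinguished — the join is lossy.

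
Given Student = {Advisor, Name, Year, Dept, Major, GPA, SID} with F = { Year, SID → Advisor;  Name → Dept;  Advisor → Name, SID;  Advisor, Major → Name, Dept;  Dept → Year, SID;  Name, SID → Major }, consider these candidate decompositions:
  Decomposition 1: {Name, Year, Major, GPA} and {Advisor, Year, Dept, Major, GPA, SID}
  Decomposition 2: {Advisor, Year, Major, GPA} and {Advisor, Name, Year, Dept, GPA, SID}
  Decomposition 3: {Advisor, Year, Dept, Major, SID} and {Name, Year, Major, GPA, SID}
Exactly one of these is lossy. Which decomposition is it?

Decomposition 1: common = {Year, Major, GPA}, closure = {Year, Major, GPA} → lossy.
Decomposition 2: common = {Advisor, Year, GPA}, closure = {Advisor, Name, Year, Dept, Major, GPA, SID} → lossless.
Decomposition 3: common = {Year, Major, SID}, closure = {Advisor, Name, Year, Dept, Major, SID} → lossless.

Decomposition 1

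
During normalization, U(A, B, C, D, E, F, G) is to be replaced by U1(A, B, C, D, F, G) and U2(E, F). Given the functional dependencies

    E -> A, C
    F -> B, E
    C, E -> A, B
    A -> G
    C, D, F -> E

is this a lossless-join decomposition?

Common attributes: U1 ∩ U2 = {F}.
Closure of {F}: F → B, E applies, adding B, E; E → A, C applies, adding A, C; A → G applies, adding G. So (F)⁺ = {A, B, C, E, F, G}.
This closure contains every attribute of U2, so U1 ∩ U2 → U2. The join is lossless.

Yes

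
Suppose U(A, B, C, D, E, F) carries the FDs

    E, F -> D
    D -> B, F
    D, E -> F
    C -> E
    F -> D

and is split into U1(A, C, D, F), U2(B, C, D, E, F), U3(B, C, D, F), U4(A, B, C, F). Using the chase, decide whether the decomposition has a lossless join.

Chase test. Columns are A, B, C, D, E, F; row i has aⱼ where attribute j ∈ Ui, else bᵢⱼ.
Initial tableau (one row per fragment):
  row 1: a1 b12 a3 a4 b15 a6
  row 2: b21 a2 a3 a4 a5 a6
  row 3: b31 a2 a3 a4 b35 a6
  row 4: a1 a2 a3 b44 b45 a6
Rows 1 and 2 agree on D; apply D→B, F and equate their B, F entries.
Rows 1 and 2 agree on C; apply C→E and equate their E entries.
Rows 1 and 3 agree on C; apply C→E and equate their E entries.
Rows 1 and 4 agree on C; apply C→E and equate their E entries.
Rows 1 and 4 agree on F; apply F→D and equate their D entries.
Row 1 is now all distinguished symbols — the join is lossless.

Yes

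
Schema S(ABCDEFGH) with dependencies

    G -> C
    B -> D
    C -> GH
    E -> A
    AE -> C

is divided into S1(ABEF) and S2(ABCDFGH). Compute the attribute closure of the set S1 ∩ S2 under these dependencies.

S1 ∩ S2 = {ABF}.
B → D applies, adding D
Closure: {ABDF}.

ABDF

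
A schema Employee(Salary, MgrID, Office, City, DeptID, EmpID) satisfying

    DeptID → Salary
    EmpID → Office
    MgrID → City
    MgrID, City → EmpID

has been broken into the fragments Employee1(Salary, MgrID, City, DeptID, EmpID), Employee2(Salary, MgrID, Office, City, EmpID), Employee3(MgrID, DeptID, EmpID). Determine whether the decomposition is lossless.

Chase test. Columns are Salary, MgrID, Office, City, DeptID, EmpID; row i has aⱼ where attribute j ∈ Employeei, else bᵢⱼ.
Initial tableau (one row per fragment):
  row 1: a1 a2 b13 a4 a5 a6
  row 2: a1 a2 a3 a4 b25 a6
  row 3: b31 a2 b33 b34 a5 a6
Rows 1 and 3 agree on DeptID; apply DeptID→Salary and equate their Salary entries.
Rows 1 and 2 agree on EmpID; apply EmpID→Office and equate their Office entries.
Rows 1 and 3 agree on EmpID; apply EmpID→Office and equate their Office entries.
Rows 1 and 3 agree on MgrID; apply MgrID→City and equate their City entries.
Row 1 is now all distinguished symbols — the join is lossless.

Yes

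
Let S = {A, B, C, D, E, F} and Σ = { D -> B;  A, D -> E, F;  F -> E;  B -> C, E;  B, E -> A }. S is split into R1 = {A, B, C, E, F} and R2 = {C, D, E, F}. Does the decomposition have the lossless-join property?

No

Common attributes: R1 ∩ R2 = {C, E, F}.
No dependency enlarges {C, E, F}, so (C, E, F)⁺ = {C, E, F}.
The closure contains neither all of R1 = {A, B, C, E, F} nor all of R2 = {C, D, E, F}, so the common attributes are not a superkey of either fragment. The join is lossy.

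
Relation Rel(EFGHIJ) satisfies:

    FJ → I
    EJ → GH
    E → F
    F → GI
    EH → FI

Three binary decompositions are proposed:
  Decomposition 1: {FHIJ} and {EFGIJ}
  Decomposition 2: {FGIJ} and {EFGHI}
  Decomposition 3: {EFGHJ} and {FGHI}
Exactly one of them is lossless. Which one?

Decomposition 3

Decomposition 1: common = {FIJ}, closure = {FGIJ} → lossy.
Decomposition 2: common = {FGI}, closure = {FGI} → lossy.
Decomposition 3: common = {FGH}, closure = {FGHI} → lossless.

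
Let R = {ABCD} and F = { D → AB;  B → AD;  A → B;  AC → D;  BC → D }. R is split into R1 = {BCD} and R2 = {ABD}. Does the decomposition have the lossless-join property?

Common attributes: R1 ∩ R2 = {BD}.
Closure of {BD}: D → AB applies, adding A. So (BD)⁺ = {ABD}.
This closure contains every attribute of R2, so R1 ∩ R2 → R2. The join is lossless.

Yes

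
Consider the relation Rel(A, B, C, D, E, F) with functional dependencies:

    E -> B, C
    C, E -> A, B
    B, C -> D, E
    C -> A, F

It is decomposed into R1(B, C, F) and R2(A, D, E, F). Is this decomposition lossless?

No

Common attributes: R1 ∩ R2 = {F}.
No dependency enlarges {F}, so (F)⁺ = {F}.
The closure contains neither all of R1 = {B, C, F} nor all of R2 = {A, D, E, F}, so the common attributes are not a superkey of either fragment. The join is lossy.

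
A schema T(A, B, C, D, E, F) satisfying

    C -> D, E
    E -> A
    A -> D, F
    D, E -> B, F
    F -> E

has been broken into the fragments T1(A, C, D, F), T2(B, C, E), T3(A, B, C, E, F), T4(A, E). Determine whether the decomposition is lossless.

Chase test. Columns are A, B, C, D, E, F; row i has aⱼ where attribute j ∈ Ti, else bᵢⱼ.
Initial tableau (one row per fragment):
  row 1: a1 b12 a3 a4 b15 a6
  row 2: b21 a2 a3 b24 a5 b26
  row 3: a1 a2 a3 b34 a5 a6
  row 4: a1 b42 b43 b44 a5 b46
Rows 1 and 2 agree on C; apply C→D, E and equate their D, E entries.
Rows 1 and 3 agree on C; apply C→D, E and equate their D, E entries.
Rows 1 and 2 agree on E; apply E→A and equate their A entries.
Rows 1 and 2 agree on A; apply A→D, F and equate their D, F entries.
Rows 1 and 4 agree on A; apply A→D, F and equate their D, F entries.
Rows 1 and 2 agree on D, E; apply D, E→B, F and equate their B, F entries.
Rows 1 and 4 agree on D, E; apply D, E→B, F and equate their B, F entries.
Row 1 is now all distinguished symbols — the join is lossless.

Yes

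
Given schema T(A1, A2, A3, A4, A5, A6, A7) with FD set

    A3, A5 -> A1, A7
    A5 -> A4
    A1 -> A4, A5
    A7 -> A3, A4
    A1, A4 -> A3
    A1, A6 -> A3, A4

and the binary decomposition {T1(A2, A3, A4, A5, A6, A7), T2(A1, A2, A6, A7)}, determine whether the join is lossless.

No

Common attributes: T1 ∩ T2 = {A2, A6, A7}.
Closure of {A2, A6, A7}: A7 → A3, A4 applies, adding A3, A4. So (A2, A6, A7)⁺ = {A2, A3, A4, A6, A7}.
The closure contains neither all of T1 = {A2, A3, A4, A5, A6, A7} nor all of T2 = {A1, A2, A6, A7}, so the common attributes are not a superkey of either fragment. The join is lossy.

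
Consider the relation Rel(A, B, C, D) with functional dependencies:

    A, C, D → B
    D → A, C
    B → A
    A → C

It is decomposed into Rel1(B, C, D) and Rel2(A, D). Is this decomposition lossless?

Yes

Common attributes: Rel1 ∩ Rel2 = {D}.
Closure of {D}: D → A, C applies, adding A, C; A, C, D → B applies, adding B. So (D)⁺ = {A, B, C, D}.
This closure contains every attribute of Rel1, so Rel1 ∩ Rel2 → Rel1. The join is lossless.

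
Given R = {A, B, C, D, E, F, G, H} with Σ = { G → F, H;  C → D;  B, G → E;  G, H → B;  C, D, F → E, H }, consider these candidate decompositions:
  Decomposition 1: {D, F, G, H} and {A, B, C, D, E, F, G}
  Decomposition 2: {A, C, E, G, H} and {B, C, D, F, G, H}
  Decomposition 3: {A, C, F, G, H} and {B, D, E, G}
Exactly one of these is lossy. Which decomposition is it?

Decomposition 3

Decomposition 1: common = {D, F, G}, closure = {B, D, E, F, G, H} → lossless.
Decomposition 2: common = {C, G, H}, closure = {B, C, D, E, F, G, H} → lossless.
Decomposition 3: common = {G}, closure = {B, E, F, G, H} → lossy.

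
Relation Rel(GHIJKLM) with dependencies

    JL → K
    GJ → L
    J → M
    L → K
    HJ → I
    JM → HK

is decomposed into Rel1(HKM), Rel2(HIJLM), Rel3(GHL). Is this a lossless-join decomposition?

No

Chase test. Columns are GHIJKLM; row i has aⱼ where attribute j ∈ Reli, else bᵢⱼ.
Initial tableau (one row per fragment):
  row 1: b11 a2 b13 b14 a5 b16 a7
  row 2: b21 a2 a3 a4 b25 a6 a7
  row 3: a1 a2 b33 b34 b35 a6 b37
Rows 2 and 3 agree on L; apply L→K and equate their K entries.
No row becomes fully distinguished — the join is lossy.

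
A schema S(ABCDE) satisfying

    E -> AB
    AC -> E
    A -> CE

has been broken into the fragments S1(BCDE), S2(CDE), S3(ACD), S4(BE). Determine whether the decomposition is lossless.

Chase test. Columns are ABCDE; row i has aⱼ where attribute j ∈ Si, else bᵢⱼ.
Initial tableau (one row per fragment):
  row 1: b11 a2 a3 a4 a5
  row 2: b21 b22 a3 a4 a5
  row 3: a1 b32 a3 a4 b35
  row 4: b41 a2 b43 b44 a5
Rows 1 and 2 agree on E; apply E→AB and equate their AB entries.
Rows 1 and 4 agree on E; apply E→AB and equate their AB entries.
Rows 1 and 4 agree on A; apply A→CE and equate their CE entries.
No row becomes fully distinguished — the join is lossy.

No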